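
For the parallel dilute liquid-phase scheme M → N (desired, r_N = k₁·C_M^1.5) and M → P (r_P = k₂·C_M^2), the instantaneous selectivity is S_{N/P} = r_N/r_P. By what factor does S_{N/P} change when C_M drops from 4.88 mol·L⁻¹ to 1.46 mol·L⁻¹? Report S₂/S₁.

S_{N/P} = (k₁/k₂)·C_M^-0.5, so S₂/S₁ = (C_{M,2}/C_{M,1})^-0.5.
= (1.46/4.88)^(-0.5) = (0.2992)^(-0.5) = 1.83.

1.83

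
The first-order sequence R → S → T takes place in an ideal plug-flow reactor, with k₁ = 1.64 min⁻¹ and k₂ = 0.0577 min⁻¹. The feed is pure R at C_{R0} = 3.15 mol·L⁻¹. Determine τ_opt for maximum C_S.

The intermediate peaks when r₁ = r₂, i.e. k₁e^(−k₁τ) = k₂e^(−k₂τ), giving τ_opt = ln(k₂/k₁)/(k₂−k₁).
= ln(0.0577/1.64)/(0.0577−1.64) = ln(0.03518)/-1.582 = -3.347/-1.582 = 2.12 min.

2.12 min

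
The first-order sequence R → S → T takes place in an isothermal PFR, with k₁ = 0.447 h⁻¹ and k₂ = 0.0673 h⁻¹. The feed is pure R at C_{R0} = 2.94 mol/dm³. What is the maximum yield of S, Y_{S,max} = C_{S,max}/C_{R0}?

0.715

At the optimum, C_{S,max}/C_{R0} = (k₁/k₂)^[k₂/(k₂−k₁)].
= (0.447/0.0673)^(0.0673/(0.0673−0.447)) = (6.642)^(-0.1772) = 0.7149.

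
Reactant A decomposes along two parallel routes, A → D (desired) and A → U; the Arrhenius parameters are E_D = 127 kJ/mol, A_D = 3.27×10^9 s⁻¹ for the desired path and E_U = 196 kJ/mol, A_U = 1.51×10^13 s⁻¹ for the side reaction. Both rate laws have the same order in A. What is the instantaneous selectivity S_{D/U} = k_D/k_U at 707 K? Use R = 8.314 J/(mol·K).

Since both paths have the same order in A, the concentration cancels and S_{D/U} = k_D/k_U = (A_D/A_U)·exp[(E_U−E_D)/(RT)].
(E_U−E_D)/(RT) = (196−127)×10³/(8.314×707) = 69000/5878 = 11.74.
k_D/k_U = (3.27×10^9/1.51×10^13)·exp(11.74) = 2.166×10^-4 × 1.253×10^5 = 27.1.

27.1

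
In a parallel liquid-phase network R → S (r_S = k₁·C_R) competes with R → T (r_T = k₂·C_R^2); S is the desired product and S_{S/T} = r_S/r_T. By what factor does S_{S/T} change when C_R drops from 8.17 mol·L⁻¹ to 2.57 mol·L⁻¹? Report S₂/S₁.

3.18

S_{S/T} = (k₁/k₂)·C_R⁻¹, so S₂/S₁ = (C_{R,2}/C_{R,1})⁻¹.
= 8.17/2.57 = 3.18.
Selectivity toward S rises as C_R falls — low-concentration operation is favoured.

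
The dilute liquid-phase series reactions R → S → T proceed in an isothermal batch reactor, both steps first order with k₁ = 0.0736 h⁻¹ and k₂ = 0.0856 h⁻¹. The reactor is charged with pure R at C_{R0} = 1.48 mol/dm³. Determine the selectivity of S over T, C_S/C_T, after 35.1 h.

0.208

The intermediate concentration in a first-order A→B→C sequence is C_S = k₁C_{R0}(e^(−k₁t) − e^(−k₂t))/(k₂−k₁).
e^(−k₁t) = e^(−0.0736×35.1) = e^(−2.583) = 0.07552; e^(−k₂t) = e^(−3.005) = 0.04956.
C_S = 0.0736×1.48/(0.0856−0.0736) × (0.07552−0.04956) = 9.077×0.02596 = 0.2356 mol/dm³.
C_R = C_{R0}e^(−k₁t) = 0.1118 mol/dm³, so C_T = C_{R0}−C_R−C_S = 1.133 mol/dm³; C_S/C_T = 0.208.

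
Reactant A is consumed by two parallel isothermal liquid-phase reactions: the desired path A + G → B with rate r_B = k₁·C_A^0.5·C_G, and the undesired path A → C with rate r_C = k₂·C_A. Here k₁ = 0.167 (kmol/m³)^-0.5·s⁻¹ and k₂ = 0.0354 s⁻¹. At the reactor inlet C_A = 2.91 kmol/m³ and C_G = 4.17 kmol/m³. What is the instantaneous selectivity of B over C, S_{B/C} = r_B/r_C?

S_{B/C} = r_B/r_C = (k₁·C_A^0.5·C_G)/(k₂·C_A) = (k₁/k₂)·C_A^-0.5·C_G.
= (0.167×2.910^0.5×4.170) / (0.0354×2.910) = 1.188/0.1030 = 11.5.
The undesired path is higher order in A, so low C_A (CSTR or dilute feed) favours B.

11.5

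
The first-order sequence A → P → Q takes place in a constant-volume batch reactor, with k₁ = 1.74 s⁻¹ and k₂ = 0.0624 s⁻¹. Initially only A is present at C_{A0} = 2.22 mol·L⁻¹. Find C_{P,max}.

1.96 mol·L⁻¹

At the optimum, C_{P,max}/C_{A0} = (k₁/k₂)^[k₂/(k₂−k₁)].
= (1.74/0.0624)^(0.0624/(0.0624−1.74)) = (27.88)^(-0.03720) = 0.8836.
C_{P,max} = 0.8836×2.22 = 1.96 mol·L⁻¹.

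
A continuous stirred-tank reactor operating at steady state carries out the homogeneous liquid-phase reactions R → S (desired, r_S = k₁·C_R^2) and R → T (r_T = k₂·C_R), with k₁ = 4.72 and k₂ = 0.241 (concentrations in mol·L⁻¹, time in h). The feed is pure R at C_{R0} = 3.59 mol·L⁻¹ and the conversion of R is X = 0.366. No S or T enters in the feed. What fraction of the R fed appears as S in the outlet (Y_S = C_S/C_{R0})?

0.358

Exit C_R = C_{R0}(1−X) = 3.59×0.634 = 2.276 mol·L⁻¹.
In a CSTR the entire volume is at exit conditions, so r_S = 4.72×2.276^2 = 24.45 and r_T = 0.241×2.276 = 0.5485.
Fraction of consumed R going to S: r_S/(r_S+r_T) = 0.9781.
C_S = 0.9781·C_{R0}·X = 0.9781×3.59×0.366 = 1.29 mol·L⁻¹; Y_S = C_S/C_{R0} = 0.358.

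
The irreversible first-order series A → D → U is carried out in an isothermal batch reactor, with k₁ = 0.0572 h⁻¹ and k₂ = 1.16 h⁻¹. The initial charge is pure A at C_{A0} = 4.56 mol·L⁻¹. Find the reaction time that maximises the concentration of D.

The intermediate peaks when r₁ = r₂, i.e. k₁e^(−k₁t) = k₂e^(−k₂t), giving t_opt = ln(k₂/k₁)/(k₂−k₁).
= ln(1.16/0.0572)/(1.16−0.0572) = ln(20.28)/1.103 = 3.010/1.103 = 2.73 h.

2.73 h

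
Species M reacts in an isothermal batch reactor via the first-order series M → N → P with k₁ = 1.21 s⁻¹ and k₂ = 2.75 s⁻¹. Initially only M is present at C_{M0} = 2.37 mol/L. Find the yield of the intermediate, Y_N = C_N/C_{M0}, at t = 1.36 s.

0.133

For first-order series with pure M initially, C_N(t) = k₁C_{M0}/(k₂−k₁)·(e^(−k₁t) − e^(−k₂t)).
e^(−k₁t) = e^(−1.21×1.36) = e^(−1.646) = 0.1929; e^(−k₂t) = e^(−3.740) = 0.02375.
C_N = 1.21×2.37/(2.75−1.21) × (0.1929−0.02375) = 1.862×0.1691 = 0.3150 mol/L.
Y_N = C_N/C_{M0} = 0.3150/2.37 = 0.133.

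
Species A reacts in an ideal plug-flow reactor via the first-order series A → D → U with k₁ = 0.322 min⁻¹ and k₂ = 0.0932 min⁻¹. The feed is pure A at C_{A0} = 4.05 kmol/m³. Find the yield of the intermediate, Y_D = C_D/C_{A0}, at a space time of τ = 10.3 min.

0.488

The intermediate concentration in a first-order A→B→C sequence is C_D = k₁C_{A0}(e^(−k₁τ) − e^(−k₂τ))/(k₂−k₁).
e^(−k₁τ) = e^(−0.322×10.3) = e^(−3.317) = 0.03628; e^(−k₂τ) = e^(−0.9600) = 0.3829.
C_D = 0.322×4.05/(0.0932−0.322) × (0.03628−0.3829) = (-5.700)×(-0.3466) = 1.976 kmol/m³.
Y_D = C_D/C_{A0} = 1.976/4.05 = 0.488.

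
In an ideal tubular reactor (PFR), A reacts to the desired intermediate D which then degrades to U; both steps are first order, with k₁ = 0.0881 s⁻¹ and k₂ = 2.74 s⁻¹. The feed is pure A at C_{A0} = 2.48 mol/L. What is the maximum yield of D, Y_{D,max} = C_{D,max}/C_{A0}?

At the optimum, C_{D,max}/C_{A0} = (k₁/k₂)^[k₂/(k₂−k₁)].
= (0.0881/2.74)^(2.74/(2.74−0.0881)) = (0.03215)^(1.033) = 0.02868.

0.0287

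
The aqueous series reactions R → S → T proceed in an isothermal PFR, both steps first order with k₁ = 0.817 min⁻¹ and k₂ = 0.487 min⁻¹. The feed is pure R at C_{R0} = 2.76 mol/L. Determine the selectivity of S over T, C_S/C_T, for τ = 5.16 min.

Solving the coupled first-order balances gives C_S(τ) = [k₁/(k₂−k₁)]·C_{R0}·(e^(−k₁τ) − e^(−k₂τ)).
e^(−k₁τ) = e^(−0.817×5.16) = e^(−4.216) = 0.01476; e^(−k₂τ) = e^(−2.513) = 0.08103.
C_S = 0.817×2.76/(0.487−0.817) × (0.01476−0.08103) = (-6.833)×(-0.06627) = 0.4528 mol/L.
C_R = C_{R0}e^(−k₁τ) = 0.04074 mol/L, so C_T = C_{R0}−C_R−C_S = 2.266 mol/L; C_S/C_T = 0.200.

0.200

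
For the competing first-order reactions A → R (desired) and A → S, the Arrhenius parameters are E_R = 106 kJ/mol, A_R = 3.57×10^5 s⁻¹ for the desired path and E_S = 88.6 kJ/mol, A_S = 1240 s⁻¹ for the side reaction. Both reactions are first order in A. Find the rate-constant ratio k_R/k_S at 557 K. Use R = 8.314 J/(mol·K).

Since both paths have the same order in A, the concentration cancels and S_{R/S} = k_R/k_S = (A_R/A_S)·exp[(E_S−E_R)/(RT)].
(E_S−E_R)/(RT) = (88.6−106)×10³/(8.314×557) = -17400/4631 = -3.757.
k_R/k_S = (3.57×10^5/1240)·exp(-3.757) = 287.9 × 0.02335 = 6.72.

6.72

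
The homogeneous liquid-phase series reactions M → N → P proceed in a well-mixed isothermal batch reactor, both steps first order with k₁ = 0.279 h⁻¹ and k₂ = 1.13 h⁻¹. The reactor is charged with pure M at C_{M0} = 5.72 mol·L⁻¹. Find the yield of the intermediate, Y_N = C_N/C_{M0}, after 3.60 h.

The intermediate concentration in a first-order A→B→C sequence is C_N = k₁C_{M0}(e^(−k₁t) − e^(−k₂t))/(k₂−k₁).
e^(−k₁t) = e^(−0.279×3.60) = e^(−1.004) = 0.3663; e^(−k₂t) = e^(−4.068) = 0.01711.
C_N = 0.279×5.72/(1.13−0.279) × (0.3663−0.01711) = 1.875×0.3492 = 0.6548 mol·L⁻¹.
Y_N = C_N/C_{M0} = 0.6548/5.72 = 0.114.

0.114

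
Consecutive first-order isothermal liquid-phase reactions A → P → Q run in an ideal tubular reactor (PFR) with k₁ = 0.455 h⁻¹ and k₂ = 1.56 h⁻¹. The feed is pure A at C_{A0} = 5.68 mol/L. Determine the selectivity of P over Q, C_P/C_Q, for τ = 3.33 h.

0.127

Solving the coupled first-order balances gives C_P(τ) = [k₁/(k₂−k₁)]·C_{A0}·(e^(−k₁τ) − e^(−k₂τ)).
e^(−k₁τ) = e^(−0.455×3.33) = e^(−1.515) = 0.2198; e^(−k₂τ) = e^(−5.195) = 0.005545.
C_P = 0.455×5.68/(1.56−0.455) × (0.2198−0.005545) = 2.339×0.2142 = 0.5010 mol/L.
C_A = C_{A0}e^(−k₁τ) = 1.248 mol/L, so C_Q = C_{A0}−C_A−C_P = 3.931 mol/L; C_P/C_Q = 0.127.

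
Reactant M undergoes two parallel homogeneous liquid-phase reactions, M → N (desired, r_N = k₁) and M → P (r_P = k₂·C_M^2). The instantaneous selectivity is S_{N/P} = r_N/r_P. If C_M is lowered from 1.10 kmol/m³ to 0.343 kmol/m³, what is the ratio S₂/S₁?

S_{N/P} = (k₁/k₂)·C_M^-2, so S₂/S₁ = (C_{M,2}/C_{M,1})^-2.
= (0.343/1.10)^(-2) = (0.3118)^(-2) = 10.3.

10.3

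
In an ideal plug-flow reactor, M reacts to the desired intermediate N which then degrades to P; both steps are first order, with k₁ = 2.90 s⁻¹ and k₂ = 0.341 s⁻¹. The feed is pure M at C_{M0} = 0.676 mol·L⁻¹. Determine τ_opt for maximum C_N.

0.836 s

Setting dC_N/dτ = 0 gives τ_opt = ln(k₂/k₁)/(k₂−k₁).
= ln(0.341/2.90)/(0.341−2.90) = ln(0.1176)/-2.559 = -2.141/-2.559 = 0.836 s.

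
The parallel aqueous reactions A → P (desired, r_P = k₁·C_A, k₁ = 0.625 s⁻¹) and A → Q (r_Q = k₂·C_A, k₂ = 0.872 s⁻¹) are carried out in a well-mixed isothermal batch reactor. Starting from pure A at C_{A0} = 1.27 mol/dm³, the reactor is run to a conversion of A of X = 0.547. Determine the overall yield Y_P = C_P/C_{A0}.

0.228

C_A = C_{A0}(1−X) = 0.5753 mol/dm³.
Both paths are first order in A, so the instantaneous fraction to P is constant: dC_P/d(−C_A) = k₁/(k₁+k₂) = 0.4175.
C_P = 0.4175·(C_{A0}−C_A) = 0.4175×0.6947 = 0.290 mol/dm³.
Y_P = C_P/C_{A0} = 0.2900/1.27 = 0.228.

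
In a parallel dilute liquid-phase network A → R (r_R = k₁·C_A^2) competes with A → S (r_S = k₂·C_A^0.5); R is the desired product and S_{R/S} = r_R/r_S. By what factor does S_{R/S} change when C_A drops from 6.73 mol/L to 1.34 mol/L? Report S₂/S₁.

0.0888

S_{R/S} = (k₁/k₂)·C_A^1.5, so S₂/S₁ = (C_{A,2}/C_{A,1})^1.5.
= (1.34/6.73)^1.5 = (0.1991)^1.5 = 0.0888.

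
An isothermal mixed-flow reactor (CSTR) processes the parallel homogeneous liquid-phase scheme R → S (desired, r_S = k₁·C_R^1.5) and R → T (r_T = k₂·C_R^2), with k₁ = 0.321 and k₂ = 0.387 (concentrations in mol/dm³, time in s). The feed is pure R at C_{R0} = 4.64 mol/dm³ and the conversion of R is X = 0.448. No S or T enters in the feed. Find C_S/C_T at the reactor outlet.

Exit C_R = C_{R0}(1−X) = 4.64×0.552 = 2.561 mol/dm³.
In a CSTR the entire volume is at exit conditions, so r_S = 0.321×2.561^1.5 = 1.316 and r_T = 0.387×2.561^2 = 2.539.
Overall selectivity = C_S/C_T = r_Sτ/(r_Tτ) = r_S/r_T = 0.518.

0.518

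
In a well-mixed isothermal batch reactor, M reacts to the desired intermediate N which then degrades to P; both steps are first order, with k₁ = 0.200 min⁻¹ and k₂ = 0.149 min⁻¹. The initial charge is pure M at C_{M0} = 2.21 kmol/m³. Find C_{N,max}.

0.935 kmol/m³

Evaluating C_N at t_opt = ln(k₂/k₁)/(k₂−k₁) gives C_{N,max}/C_{M0} = (k₁/k₂)^[k₂/(k₂−k₁)].
= (0.200/0.149)^(0.149/(0.149−0.200)) = (1.342)^(-2.922) = 0.4232.
C_{N,max} = 0.4232×2.21 = 0.935 kmol/m³.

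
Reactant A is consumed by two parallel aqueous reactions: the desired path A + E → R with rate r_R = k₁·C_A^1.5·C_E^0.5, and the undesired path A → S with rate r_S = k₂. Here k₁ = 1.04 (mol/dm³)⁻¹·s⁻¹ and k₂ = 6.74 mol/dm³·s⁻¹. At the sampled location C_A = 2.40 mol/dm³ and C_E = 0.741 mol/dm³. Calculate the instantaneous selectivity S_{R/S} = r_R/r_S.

0.494

S_{R/S} = r_R/r_S = (k₁·C_A^1.5·C_E^0.5)/(k₂) = (k₁/k₂)·C_A^1.5·C_E^0.5.
= (1.04×2.400^1.5×0.7410^0.5) / (6.74) = 3.329/6.740 = 0.494.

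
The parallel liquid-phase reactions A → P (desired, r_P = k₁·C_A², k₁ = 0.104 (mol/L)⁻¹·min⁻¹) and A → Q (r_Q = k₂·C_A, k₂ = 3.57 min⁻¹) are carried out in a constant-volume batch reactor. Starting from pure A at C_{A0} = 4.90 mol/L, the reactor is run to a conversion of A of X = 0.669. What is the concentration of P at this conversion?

0.282 mol/L

C_A = C_{A0}(1−X) = 1.622 mol/L.
Along a PFR/batch, dC_Q/dC_A = −r_Q/(r_P+r_Q) = −k₂/(k₂+k₁·C_A).
Integrating from C_{A0} to C_A: C_Q = (3.57/0.104)·ln[(3.57+0.104·4.90)/(3.57+0.104·1.62)] = 34.33·ln(4.080/3.739) = 2.996 mol/L.
Then C_P = (C_{A0}−C_A) − C_Q = 3.278 − 2.996 = 0.2825 mol/L.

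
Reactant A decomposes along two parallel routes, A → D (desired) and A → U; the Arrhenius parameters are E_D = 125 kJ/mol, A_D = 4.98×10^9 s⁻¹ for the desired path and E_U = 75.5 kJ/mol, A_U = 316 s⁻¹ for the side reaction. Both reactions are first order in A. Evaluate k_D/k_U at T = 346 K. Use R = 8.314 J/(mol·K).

Since both paths have the same order in A, the concentration cancels and S_{D/U} = k_D/k_U = (A_D/A_U)·exp[(E_U−E_D)/(RT)].
(E_U−E_D)/(RT) = (75.5−125)×10³/(8.314×346) = -49500/2877 = -17.21.
k_D/k_U = (4.98×10^9/316)·exp(-17.21) = 1.576×10^7 × 3.364×10^-8 = 0.530.
Since E_D > E_U, raising the temperature improves selectivity toward D.

0.530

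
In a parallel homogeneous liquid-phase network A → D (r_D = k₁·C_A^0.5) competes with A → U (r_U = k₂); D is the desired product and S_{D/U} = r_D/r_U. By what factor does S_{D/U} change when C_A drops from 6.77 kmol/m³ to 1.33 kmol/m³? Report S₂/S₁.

0.443

S_{D/U} = (k₁/k₂)·C_A^0.5, so S₂/S₁ = (C_{A,2}/C_{A,1})^0.5.
= (1.33/6.77)^0.5 = (0.1965)^0.5 = 0.443.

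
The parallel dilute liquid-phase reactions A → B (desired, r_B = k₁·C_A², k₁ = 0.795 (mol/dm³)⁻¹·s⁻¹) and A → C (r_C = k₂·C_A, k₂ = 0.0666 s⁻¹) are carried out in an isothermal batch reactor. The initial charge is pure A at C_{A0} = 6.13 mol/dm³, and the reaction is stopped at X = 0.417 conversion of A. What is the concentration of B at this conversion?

2.51 mol/dm³

C_A = C_{A0}(1−X) = 3.574 mol/dm³.
Along a PFR/batch, dC_C/dC_A = −r_C/(r_B+r_C) = −k₂/(k₂+k₁·C_A).
Integrating from C_{A0} to C_A: C_C = (0.0666/0.795)·ln[(0.0666+0.795·6.13)/(0.0666+0.795·3.57)] = 0.08377·ln(4.940/2.908) = 0.04440 mol/dm³.
Then C_B = (C_{A0}−C_A) − C_C = 2.556 − 0.04440 = 2.512 mol/dm³.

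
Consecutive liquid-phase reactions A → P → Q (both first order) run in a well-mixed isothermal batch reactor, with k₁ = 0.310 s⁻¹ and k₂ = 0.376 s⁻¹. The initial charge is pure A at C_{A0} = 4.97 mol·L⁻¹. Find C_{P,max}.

For a first-order series the maximum intermediate yield is C_{P,max}/C_{A0} = (k₁/k₂)^[k₂/(k₂−k₁)].
= (0.310/0.376)^(0.376/(0.376−0.310)) = (0.8245)^(5.697) = 0.3330.
C_{P,max} = 0.3330×4.97 = 1.66 mol·L⁻¹.

1.66 mol·L⁻¹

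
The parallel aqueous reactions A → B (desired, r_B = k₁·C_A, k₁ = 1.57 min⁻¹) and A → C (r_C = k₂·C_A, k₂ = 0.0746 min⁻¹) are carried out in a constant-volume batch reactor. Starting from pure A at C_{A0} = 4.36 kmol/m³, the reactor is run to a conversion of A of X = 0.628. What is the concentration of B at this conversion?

C_A = C_{A0}(1−X) = 1.622 kmol/m³.
Both paths are first order in A, so the instantaneous fraction to B is constant: dC_B/d(−C_A) = k₁/(k₁+k₂) = 0.9546.
C_B = 0.9546·(C_{A0}−C_A) = 0.9546×2.738 = 2.61 kmol/m³.

2.61 kmol/m³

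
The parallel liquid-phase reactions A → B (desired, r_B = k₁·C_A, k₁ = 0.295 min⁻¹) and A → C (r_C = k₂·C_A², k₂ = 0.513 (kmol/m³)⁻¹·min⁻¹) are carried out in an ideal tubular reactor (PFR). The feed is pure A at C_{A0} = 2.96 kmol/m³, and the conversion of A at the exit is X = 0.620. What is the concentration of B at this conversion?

0.421 kmol/m³

C_A = C_{A0}(1−X) = 1.125 kmol/m³.
Along a PFR/batch, dC_B/dC_A = −r_B/(r_B+r_C) = −k₁/(k₁+k₂·C_A).
Integrating from C_{A0} to C_A: C_B = (0.295/0.513)·ln[(0.295+0.513·2.96)/(0.295+0.513·1.12)] = 0.5750·ln(1.813/0.8720) = 0.4210 kmol/m³.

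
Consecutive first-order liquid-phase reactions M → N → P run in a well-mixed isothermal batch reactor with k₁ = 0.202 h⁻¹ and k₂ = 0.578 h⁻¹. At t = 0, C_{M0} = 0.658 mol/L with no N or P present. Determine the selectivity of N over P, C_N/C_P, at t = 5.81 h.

The intermediate concentration in a first-order A→B→C sequence is C_N = k₁C_{M0}(e^(−k₁t) − e^(−k₂t))/(k₂−k₁).
e^(−k₁t) = e^(−0.202×5.81) = e^(−1.174) = 0.3092; e^(−k₂t) = e^(−3.358) = 0.03480.
C_N = 0.202×0.658/(0.578−0.202) × (0.3092−0.03480) = 0.3535×0.2744 = 0.09702 mol/L.
C_M = C_{M0}e^(−k₁t) = 0.2035 mol/L, so C_P = C_{M0}−C_M−C_N = 0.3575 mol/L; C_N/C_P = 0.271.

0.271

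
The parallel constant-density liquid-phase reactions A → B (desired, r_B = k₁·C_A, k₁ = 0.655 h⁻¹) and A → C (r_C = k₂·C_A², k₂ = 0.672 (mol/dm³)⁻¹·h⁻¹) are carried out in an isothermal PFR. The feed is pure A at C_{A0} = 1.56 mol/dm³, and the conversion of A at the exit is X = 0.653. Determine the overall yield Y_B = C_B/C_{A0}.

0.321

C_A = C_{A0}(1−X) = 0.5413 mol/dm³.
Along a PFR/batch, dC_B/dC_A = −r_B/(r_B+r_C) = −k₁/(k₁+k₂·C_A).
Integrating from C_{A0} to C_A: C_B = (0.655/0.672)·ln[(0.655+0.672·1.56)/(0.655+0.672·0.541)] = 0.9747·ln(1.703/1.019) = 0.5010 mol/dm³.
Y_B = C_B/C_{A0} = 0.5010/1.56 = 0.321.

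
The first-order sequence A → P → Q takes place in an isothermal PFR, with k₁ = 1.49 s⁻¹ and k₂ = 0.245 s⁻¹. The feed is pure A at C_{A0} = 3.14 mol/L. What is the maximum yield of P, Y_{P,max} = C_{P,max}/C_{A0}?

Evaluating C_P at τ_opt = ln(k₂/k₁)/(k₂−k₁) gives C_{P,max}/C_{A0} = (k₁/k₂)^[k₂/(k₂−k₁)].
= (1.49/0.245)^(0.245/(0.245−1.49)) = (6.082)^(-0.1968) = 0.7010.

0.701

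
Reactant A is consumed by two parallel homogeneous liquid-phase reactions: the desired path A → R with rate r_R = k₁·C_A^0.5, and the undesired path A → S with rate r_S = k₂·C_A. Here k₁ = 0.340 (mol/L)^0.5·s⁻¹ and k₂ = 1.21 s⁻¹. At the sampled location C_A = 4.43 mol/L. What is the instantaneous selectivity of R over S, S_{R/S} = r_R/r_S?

S_{R/S} = r_R/r_S = (k₁·C_A^0.5)/(k₂·C_A) = (k₁/k₂)·C_A^-0.5.
= (0.340×4.430^0.5) / (1.21×4.430) = 0.7156/5.360 = 0.134.

0.134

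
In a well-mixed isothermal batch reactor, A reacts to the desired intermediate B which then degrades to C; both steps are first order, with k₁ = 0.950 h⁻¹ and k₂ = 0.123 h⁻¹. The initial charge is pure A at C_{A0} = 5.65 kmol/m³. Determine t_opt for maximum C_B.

2.47 h

For first-order series the maximum of C_B occurs at t_opt = ln(k₂/k₁)/(k₂−k₁).
= ln(0.123/0.950)/(0.123−0.950) = ln(0.1295)/-0.8270 = -2.044/-0.8270 = 2.47 h.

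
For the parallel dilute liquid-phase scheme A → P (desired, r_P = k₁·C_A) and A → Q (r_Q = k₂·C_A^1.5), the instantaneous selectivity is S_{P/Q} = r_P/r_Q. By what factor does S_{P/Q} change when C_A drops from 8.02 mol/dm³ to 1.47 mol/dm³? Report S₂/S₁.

2.34

S_{P/Q} = (k₁/k₂)·C_A^-0.5, so S₂/S₁ = (C_{A,2}/C_{A,1})^-0.5.
= (1.47/8.02)^(-0.5) = (0.1833)^(-0.5) = 2.34.
Selectivity toward P rises as C_A falls — low-concentration operation is favoured.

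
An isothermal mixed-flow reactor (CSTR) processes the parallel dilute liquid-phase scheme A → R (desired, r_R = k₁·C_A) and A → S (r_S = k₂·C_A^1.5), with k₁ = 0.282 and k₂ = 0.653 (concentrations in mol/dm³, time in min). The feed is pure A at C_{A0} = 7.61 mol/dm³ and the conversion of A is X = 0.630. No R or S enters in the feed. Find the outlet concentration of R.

0.981 mol/dm³

Exit C_A = C_{A0}(1−X) = 7.61×0.370 = 2.816 mol/dm³.
A CSTR operates uniformly at the exit composition, giving r_R = 0.7940 and r_S = 3.085 (each k·C_A^n at C_A = 2.816).
Fraction of consumed A going to R: r_R/(r_R+r_S) = 0.2047.
C_R = 0.2047·C_{A0}·X = 0.2047×7.61×0.630 = 0.981 mol/dm³.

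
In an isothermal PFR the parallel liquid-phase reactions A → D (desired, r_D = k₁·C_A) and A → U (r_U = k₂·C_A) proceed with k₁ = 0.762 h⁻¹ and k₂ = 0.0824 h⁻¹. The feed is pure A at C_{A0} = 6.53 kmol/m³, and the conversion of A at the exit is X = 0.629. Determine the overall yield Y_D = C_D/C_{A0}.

C_A = C_{A0}(1−X) = 2.423 kmol/m³.
Both paths are first order in A, so the instantaneous fraction to D is constant: dC_D/d(−C_A) = k₁/(k₁+k₂) = 0.9024.
C_D = 0.9024·(C_{A0}−C_A) = 0.9024×4.107 = 3.71 kmol/m³.
Y_D = C_D/C_{A0} = 3.707/6.53 = 0.568.

0.568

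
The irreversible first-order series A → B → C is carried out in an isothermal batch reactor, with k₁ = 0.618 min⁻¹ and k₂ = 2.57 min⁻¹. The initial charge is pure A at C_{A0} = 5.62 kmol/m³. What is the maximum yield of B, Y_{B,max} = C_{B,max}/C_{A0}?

At the optimum, C_{B,max}/C_{A0} = (k₁/k₂)^[k₂/(k₂−k₁)].
= (0.618/2.57)^(2.57/(2.57−0.618)) = (0.2405)^(1.317) = 0.1531.

0.153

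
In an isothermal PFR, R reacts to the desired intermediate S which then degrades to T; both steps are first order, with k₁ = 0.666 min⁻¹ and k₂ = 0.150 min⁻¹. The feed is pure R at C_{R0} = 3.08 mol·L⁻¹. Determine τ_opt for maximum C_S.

2.89 min

Setting dC_S/dτ = 0 gives τ_opt = ln(k₂/k₁)/(k₂−k₁).
= ln(0.150/0.666)/(0.150−0.666) = ln(0.2252)/-0.5160 = -1.491/-0.5160 = 2.89 min.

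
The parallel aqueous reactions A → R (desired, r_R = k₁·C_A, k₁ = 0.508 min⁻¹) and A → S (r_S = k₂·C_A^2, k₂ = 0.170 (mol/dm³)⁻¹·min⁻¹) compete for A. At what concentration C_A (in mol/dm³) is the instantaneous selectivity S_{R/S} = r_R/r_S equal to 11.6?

S_{R/S} = (k₁/k₂)·C_A⁻¹ ⇒ C_A = (S·k₂/k₁)^(-1).
= (11.6×0.170/0.508)^(-1) = (3.882)^(-1) = 0.258 mol/dm³.

0.258 mol/dm³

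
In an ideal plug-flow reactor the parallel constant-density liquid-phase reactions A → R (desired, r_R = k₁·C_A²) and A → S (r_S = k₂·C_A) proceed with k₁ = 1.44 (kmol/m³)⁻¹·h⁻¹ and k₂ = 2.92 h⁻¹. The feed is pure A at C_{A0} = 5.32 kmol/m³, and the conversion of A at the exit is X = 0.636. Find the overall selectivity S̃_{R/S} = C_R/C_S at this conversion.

C_A = C_{A0}(1−X) = 1.936 kmol/m³.
Along a PFR/batch, dC_S/dC_A = −r_S/(r_R+r_S) = −k₂/(k₂+k₁·C_A).
Integrating from C_{A0} to C_A: C_S = (2.92/1.44)·ln[(2.92+1.44·5.32)/(2.92+1.44·1.94)] = 2.028·ln(10.58/5.709) = 1.251 kmol/m³.
Then C_R = (C_{A0}−C_A) − C_S = 3.384 − 1.251 = 2.132 kmol/m³.
S̃_{R/S} = C_R/C_S = 2.132/1.251 = 1.70.

1.70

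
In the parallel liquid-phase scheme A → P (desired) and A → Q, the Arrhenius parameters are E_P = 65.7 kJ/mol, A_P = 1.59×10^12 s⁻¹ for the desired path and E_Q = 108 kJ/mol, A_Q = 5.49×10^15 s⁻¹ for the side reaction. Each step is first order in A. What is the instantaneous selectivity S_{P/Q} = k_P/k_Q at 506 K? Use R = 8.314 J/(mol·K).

Since both paths have the same order in A, the concentration cancels and S_{P/Q} = k_P/k_Q = (A_P/A_Q)·exp[(E_Q−E_P)/(RT)].
(E_Q−E_P)/(RT) = (108−65.7)×10³/(8.314×506) = 42300/4207 = 10.05.
k_P/k_Q = (1.59×10^12/5.49×10^15)·exp(10.05) = 2.896×10^-4 × 23271 = 6.74.

6.74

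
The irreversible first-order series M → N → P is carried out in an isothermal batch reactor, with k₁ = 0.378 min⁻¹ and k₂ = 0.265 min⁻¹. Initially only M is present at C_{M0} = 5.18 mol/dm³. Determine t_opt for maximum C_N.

Setting dC_N/dt = 0 gives t_opt = ln(k₂/k₁)/(k₂−k₁).
= ln(0.265/0.378)/(0.265−0.378) = ln(0.7011)/-0.1130 = -0.3552/-0.1130 = 3.14 min.

3.14 min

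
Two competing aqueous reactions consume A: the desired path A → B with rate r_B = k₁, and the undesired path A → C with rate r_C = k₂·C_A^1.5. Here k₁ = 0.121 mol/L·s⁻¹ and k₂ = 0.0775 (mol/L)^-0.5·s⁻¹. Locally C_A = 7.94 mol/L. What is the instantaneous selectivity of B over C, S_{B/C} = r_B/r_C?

0.0698

S_{B/C} = r_B/r_C = (k₁)/(k₂·C_A^1.5) = (k₁/k₂)·C_A^-1.5.
= (0.121) / (0.0775×7.940^1.5) = 0.1210/1.734 = 0.0698.
The undesired path is higher order in A, so low C_A (CSTR or dilute feed) favours B.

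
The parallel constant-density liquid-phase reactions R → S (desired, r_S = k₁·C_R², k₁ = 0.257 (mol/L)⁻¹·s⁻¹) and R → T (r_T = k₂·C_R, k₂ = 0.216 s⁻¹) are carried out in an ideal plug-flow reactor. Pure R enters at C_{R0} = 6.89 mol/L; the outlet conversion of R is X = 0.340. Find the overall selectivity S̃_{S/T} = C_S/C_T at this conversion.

6.72

C_R = C_{R0}(1−X) = 4.547 mol/L.
Along a PFR/batch, dC_T/dC_R = −r_T/(r_S+r_T) = −k₂/(k₂+k₁·C_R).
Integrating from C_{R0} to C_R: C_T = (0.216/0.257)·ln[(0.216+0.257·6.89)/(0.216+0.257·4.55)] = 0.8405·ln(1.987/1.385) = 0.3034 mol/L.
Then C_S = (C_{R0}−C_R) − C_T = 2.343 − 0.3034 = 2.039 mol/L.
S̃_{S/T} = C_S/C_T = 2.039/0.3034 = 6.72.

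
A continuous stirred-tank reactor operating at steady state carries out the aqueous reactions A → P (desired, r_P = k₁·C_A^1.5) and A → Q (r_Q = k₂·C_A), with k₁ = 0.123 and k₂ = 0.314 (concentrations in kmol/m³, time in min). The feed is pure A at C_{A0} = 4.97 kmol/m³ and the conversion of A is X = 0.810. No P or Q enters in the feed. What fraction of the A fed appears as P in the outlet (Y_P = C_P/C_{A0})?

0.223

Exit C_A = C_{A0}(1−X) = 4.97×0.190 = 0.9443 kmol/m³.
A CSTR operates uniformly at the exit composition, giving r_P = 0.1129 and r_Q = 0.2965 (each k·C_A^n at C_A = 0.9443).
Fraction of consumed A going to P: r_P/(r_P+r_Q) = 0.2757.
C_P = 0.2757·C_{A0}·X = 0.2757×4.97×0.810 = 1.11 kmol/m³; Y_P = C_P/C_{A0} = 0.223.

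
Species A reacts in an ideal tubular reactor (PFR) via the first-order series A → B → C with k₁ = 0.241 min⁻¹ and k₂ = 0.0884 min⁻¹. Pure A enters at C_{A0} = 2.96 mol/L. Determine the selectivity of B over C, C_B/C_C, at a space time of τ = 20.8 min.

Solving the coupled first-order balances gives C_B(τ) = [k₁/(k₂−k₁)]·C_{A0}·(e^(−k₁τ) − e^(−k₂τ)).
e^(−k₁τ) = e^(−0.241×20.8) = e^(−5.013) = 0.006652; e^(−k₂τ) = e^(−1.839) = 0.1590.
C_B = 0.241×2.96/(0.0884−0.241) × (0.006652−0.1590) = (-4.675)×(-0.1524) = 0.7123 mol/L.
C_A = C_{A0}e^(−k₁τ) = 0.01969 mol/L, so C_C = C_{A0}−C_A−C_B = 2.228 mol/L; C_B/C_C = 0.320.

0.320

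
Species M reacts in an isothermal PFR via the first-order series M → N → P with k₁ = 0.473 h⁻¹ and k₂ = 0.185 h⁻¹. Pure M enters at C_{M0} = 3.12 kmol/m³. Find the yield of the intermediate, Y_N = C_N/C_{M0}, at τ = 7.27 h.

The intermediate concentration in a first-order A→B→C sequence is C_N = k₁C_{M0}(e^(−k₁τ) − e^(−k₂τ))/(k₂−k₁).
e^(−k₁τ) = e^(−0.473×7.27) = e^(−3.439) = 0.03211; e^(−k₂τ) = e^(−1.345) = 0.2606.
C_N = 0.473×3.12/(0.185−0.473) × (0.03211−0.2606) = (-5.124)×(-0.2284) = 1.171 kmol/m³.
Y_N = C_N/C_{M0} = 1.171/3.12 = 0.375.

0.375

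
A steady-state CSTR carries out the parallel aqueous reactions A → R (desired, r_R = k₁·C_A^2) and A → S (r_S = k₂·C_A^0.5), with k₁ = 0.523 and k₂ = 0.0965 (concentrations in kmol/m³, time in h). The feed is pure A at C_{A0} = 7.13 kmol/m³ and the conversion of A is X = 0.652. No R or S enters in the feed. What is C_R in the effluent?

Exit C_A = C_{A0}(1−X) = 7.13×0.348 = 2.481 kmol/m³.
Rates in a CSTR are evaluated at the outlet concentration: r_R = 0.523×2.481^2 = 3.220, r_S = 0.0965×2.481^0.5 = 0.1520.
Fraction of consumed A going to R: r_R/(r_R+r_S) = 0.9549.
C_R = 0.9549·C_{A0}·X = 0.9549×7.13×0.652 = 4.44 kmol/m³.

4.44 kmol/m³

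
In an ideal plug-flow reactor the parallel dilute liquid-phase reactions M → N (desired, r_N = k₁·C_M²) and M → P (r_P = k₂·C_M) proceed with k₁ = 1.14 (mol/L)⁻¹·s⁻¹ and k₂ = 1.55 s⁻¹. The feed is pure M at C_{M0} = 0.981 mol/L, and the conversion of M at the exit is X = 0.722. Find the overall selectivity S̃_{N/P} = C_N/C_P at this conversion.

C_M = C_{M0}(1−X) = 0.2727 mol/L.
Along a PFR/batch, dC_P/dC_M = −r_P/(r_N+r_P) = −k₂/(k₂+k₁·C_M).
Integrating from C_{M0} to C_M: C_P = (1.55/1.14)·ln[(1.55+1.14·0.981)/(1.55+1.14·0.273)] = 1.360·ln(2.668/1.861) = 0.4900 mol/L.
Then C_N = (C_{M0}−C_M) − C_P = 0.7083 − 0.4900 = 0.2183 mol/L.
S̃_{N/P} = C_N/C_P = 0.2183/0.4900 = 0.445.

0.445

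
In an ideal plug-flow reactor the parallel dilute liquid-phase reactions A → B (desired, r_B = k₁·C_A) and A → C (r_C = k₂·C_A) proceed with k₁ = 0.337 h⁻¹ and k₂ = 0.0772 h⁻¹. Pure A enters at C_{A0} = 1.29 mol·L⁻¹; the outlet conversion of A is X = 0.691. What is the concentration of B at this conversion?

C_A = C_{A0}(1−X) = 0.3986 mol·L⁻¹.
Both paths are first order in A, so the instantaneous fraction to B is constant: dC_B/d(−C_A) = k₁/(k₁+k₂) = 0.8136.
C_B = 0.8136·(C_{A0}−C_A) = 0.8136×0.8914 = 0.725 mol·L⁻¹.

0.725 mol·L⁻¹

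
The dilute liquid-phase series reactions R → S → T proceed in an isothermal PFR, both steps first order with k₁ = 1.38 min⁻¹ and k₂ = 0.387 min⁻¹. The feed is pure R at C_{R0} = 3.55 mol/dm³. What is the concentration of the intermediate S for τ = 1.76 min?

Solving the coupled first-order balances gives C_S(τ) = [k₁/(k₂−k₁)]·C_{R0}·(e^(−k₁τ) − e^(−k₂τ)).
e^(−k₁τ) = e^(−1.38×1.76) = e^(−2.429) = 0.08814; e^(−k₂τ) = e^(−0.6811) = 0.5060.
C_S = 1.38×3.55/(0.387−1.38) × (0.08814−0.5060) = (-4.934)×(-0.4179) = 2.062 mol/dm³.

2.06 mol/dm³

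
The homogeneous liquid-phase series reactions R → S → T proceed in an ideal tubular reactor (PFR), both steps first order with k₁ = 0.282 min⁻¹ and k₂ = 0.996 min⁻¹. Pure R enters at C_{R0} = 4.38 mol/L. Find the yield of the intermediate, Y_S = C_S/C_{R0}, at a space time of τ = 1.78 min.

0.172

The intermediate concentration in a first-order A→B→C sequence is C_S = k₁C_{R0}(e^(−k₁τ) − e^(−k₂τ))/(k₂−k₁).
e^(−k₁τ) = e^(−0.282×1.78) = e^(−0.5020) = 0.6053; e^(−k₂τ) = e^(−1.773) = 0.1698.
C_S = 0.282×4.38/(0.996−0.282) × (0.6053−0.1698) = 1.730×0.4355 = 0.7534 mol/L.
Y_S = C_S/C_{R0} = 0.7534/4.38 = 0.172.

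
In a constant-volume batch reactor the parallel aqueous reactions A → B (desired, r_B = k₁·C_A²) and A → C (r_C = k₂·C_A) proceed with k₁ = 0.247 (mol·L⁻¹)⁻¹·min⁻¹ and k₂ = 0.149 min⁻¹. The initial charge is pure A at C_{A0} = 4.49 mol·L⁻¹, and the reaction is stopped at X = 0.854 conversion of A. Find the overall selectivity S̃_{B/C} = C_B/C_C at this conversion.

C_A = C_{A0}(1−X) = 0.6555 mol·L⁻¹.
Along a PFR/batch, dC_C/dC_A = −r_C/(r_B+r_C) = −k₂/(k₂+k₁·C_A).
Integrating from C_{A0} to C_A: C_C = (0.149/0.247)·ln[(0.149+0.247·4.49)/(0.149+0.247·0.656)] = 0.6032·ln(1.258/0.3109) = 0.8432 mol·L⁻¹.
Then C_B = (C_{A0}−C_A) − C_C = 3.834 − 0.8432 = 2.991 mol·L⁻¹.
S̃_{B/C} = C_B/C_C = 2.991/0.8432 = 3.55.

3.55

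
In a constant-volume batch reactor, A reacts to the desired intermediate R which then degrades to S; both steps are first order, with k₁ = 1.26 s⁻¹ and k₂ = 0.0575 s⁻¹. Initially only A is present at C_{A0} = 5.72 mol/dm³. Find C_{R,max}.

For a first-order series the maximum intermediate yield is C_{R,max}/C_{A0} = (k₁/k₂)^[k₂/(k₂−k₁)].
= (1.26/0.0575)^(0.0575/(0.0575−1.26)) = (21.91)^(-0.04782) = 0.8628.
C_{R,max} = 0.8628×5.72 = 4.94 mol/dm³.

4.94 mol/dm³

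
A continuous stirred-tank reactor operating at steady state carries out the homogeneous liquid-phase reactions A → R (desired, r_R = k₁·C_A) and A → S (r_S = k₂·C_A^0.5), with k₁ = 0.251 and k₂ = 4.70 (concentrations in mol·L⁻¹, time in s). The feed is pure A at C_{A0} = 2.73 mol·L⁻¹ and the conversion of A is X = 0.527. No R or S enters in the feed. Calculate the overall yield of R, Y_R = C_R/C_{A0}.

0.0302

Exit C_A = C_{A0}(1−X) = 2.73×0.473 = 1.291 mol·L⁻¹.
In a CSTR the entire volume is at exit conditions, so r_R = 0.251×1.291 = 0.3241 and r_S = 4.70×1.291^0.5 = 5.341.
Fraction of consumed A going to R: r_R/(r_R+r_S) = 0.05721.
C_R = 0.05721·C_{A0}·X = 0.05721×2.73×0.527 = 0.0823 mol·L⁻¹; Y_R = C_R/C_{A0} = 0.0302.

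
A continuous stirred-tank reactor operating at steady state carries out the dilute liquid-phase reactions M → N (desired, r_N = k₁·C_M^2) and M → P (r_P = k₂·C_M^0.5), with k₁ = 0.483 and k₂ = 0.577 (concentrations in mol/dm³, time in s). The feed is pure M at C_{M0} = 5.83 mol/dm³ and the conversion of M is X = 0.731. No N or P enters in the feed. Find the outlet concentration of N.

2.65 mol/dm³

Exit C_M = C_{M0}(1−X) = 5.83×0.269 = 1.568 mol/dm³.
Rates in a CSTR are evaluated at the outlet concentration: r_N = 0.483×1.568^2 = 1.188, r_P = 0.577×1.568^0.5 = 0.7226.
Fraction of consumed M going to N: r_N/(r_N+r_P) = 0.6218.
C_N = 0.6218·C_{M0}·X = 0.6218×5.83×0.731 = 2.65 mol/dm³.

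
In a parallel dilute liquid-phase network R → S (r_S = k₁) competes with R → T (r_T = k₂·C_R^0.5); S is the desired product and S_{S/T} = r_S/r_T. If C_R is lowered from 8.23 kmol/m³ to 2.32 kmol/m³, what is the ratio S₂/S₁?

S_{S/T} = (k₁/k₂)·C_R^-0.5, so S₂/S₁ = (C_{R,2}/C_{R,1})^-0.5.
= (2.32/8.23)^(-0.5) = (0.2819)^(-0.5) = 1.88.

1.88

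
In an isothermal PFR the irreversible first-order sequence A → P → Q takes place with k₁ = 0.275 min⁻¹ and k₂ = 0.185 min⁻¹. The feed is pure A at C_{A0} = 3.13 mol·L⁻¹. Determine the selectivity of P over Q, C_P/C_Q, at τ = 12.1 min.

0.289

The intermediate concentration in a first-order A→B→C sequence is C_P = k₁C_{A0}(e^(−k₁τ) − e^(−k₂τ))/(k₂−k₁).
e^(−k₁τ) = e^(−0.275×12.1) = e^(−3.328) = 0.03588; e^(−k₂τ) = e^(−2.238) = 0.1066.
C_P = 0.275×3.13/(0.185−0.275) × (0.03588−0.1066) = (-9.564)×(-0.07074) = 0.6765 mol·L⁻¹.
C_A = C_{A0}e^(−k₁τ) = 0.1123 mol·L⁻¹, so C_Q = C_{A0}−C_A−C_P = 2.341 mol·L⁻¹; C_P/C_Q = 0.289.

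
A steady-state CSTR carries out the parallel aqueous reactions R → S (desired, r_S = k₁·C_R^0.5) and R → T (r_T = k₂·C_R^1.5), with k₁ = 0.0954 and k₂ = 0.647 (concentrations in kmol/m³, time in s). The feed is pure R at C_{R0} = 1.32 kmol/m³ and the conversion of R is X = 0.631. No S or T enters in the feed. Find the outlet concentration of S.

Exit C_R = C_{R0}(1−X) = 1.32×0.369 = 0.4871 kmol/m³.
Rates in a CSTR are evaluated at the outlet concentration: r_S = 0.0954×0.4871^0.5 = 0.06658, r_T = 0.647×0.4871^1.5 = 0.2199.
Fraction of consumed R going to S: r_S/(r_S+r_T) = 0.2324.
C_S = 0.2324·C_{R0}·X = 0.2324×1.32×0.631 = 0.194 kmol/m³.

0.194 kmol/m³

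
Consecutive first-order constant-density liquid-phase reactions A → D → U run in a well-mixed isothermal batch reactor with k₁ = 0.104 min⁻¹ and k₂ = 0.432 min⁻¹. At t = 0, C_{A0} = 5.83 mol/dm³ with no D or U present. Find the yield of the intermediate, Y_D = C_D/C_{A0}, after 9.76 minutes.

0.110

For first-order series with pure A initially, C_D(t) = k₁C_{A0}/(k₂−k₁)·(e^(−k₁t) − e^(−k₂t)).
e^(−k₁t) = e^(−0.104×9.76) = e^(−1.015) = 0.3624; e^(−k₂t) = e^(−4.216) = 0.01475.
C_D = 0.104×5.83/(0.432−0.104) × (0.3624−0.01475) = 1.849×0.3476 = 0.6426 mol/dm³.
Y_D = C_D/C_{A0} = 0.6426/5.83 = 0.110.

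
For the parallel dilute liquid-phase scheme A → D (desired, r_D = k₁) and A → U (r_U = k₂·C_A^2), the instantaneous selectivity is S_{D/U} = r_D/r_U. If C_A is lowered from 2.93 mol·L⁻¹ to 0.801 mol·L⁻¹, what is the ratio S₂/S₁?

13.4

S_{D/U} = (k₁/k₂)·C_A^-2, so S₂/S₁ = (C_{A,2}/C_{A,1})^-2.
= (0.801/2.93)^(-2) = (0.2734)^(-2) = 13.4.
Selectivity toward D rises as C_A falls — low-concentration operation is favoured.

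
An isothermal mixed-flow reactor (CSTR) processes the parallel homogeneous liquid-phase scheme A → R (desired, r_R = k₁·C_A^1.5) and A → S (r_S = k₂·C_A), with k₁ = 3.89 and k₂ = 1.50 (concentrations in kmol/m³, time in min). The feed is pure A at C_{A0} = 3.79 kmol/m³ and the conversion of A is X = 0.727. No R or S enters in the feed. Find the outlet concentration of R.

2.00 kmol/m³

Exit C_A = C_{A0}(1−X) = 3.79×0.273 = 1.035 kmol/m³.
A CSTR operates uniformly at the exit composition, giving r_R = 4.094 and r_S = 1.552 (each k·C_A^n at C_A = 1.035).
Fraction of consumed A going to R: r_R/(r_R+r_S) = 0.7251.
C_R = 0.7251·C_{A0}·X = 0.7251×3.79×0.727 = 2.00 kmol/m³.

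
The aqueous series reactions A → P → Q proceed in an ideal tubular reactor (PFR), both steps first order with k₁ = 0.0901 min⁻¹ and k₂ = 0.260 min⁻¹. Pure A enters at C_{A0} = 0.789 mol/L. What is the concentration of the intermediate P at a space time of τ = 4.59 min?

0.150 mol/L

Solving the coupled first-order balances gives C_P(τ) = [k₁/(k₂−k₁)]·C_{A0}·(e^(−k₁τ) − e^(−k₂τ)).
e^(−k₁τ) = e^(−0.0901×4.59) = e^(−0.4136) = 0.6613; e^(−k₂τ) = e^(−1.193) = 0.3032.
C_P = 0.0901×0.789/(0.260−0.0901) × (0.6613−0.3032) = 0.4184×0.3581 = 0.1498 mol/L.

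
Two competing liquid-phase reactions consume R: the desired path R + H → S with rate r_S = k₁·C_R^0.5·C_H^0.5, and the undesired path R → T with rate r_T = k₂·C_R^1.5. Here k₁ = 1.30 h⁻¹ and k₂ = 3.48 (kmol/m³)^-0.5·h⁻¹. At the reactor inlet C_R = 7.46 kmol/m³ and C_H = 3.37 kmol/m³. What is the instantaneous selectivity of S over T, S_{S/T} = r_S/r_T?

0.0919

S_{S/T} = r_S/r_T = (k₁·C_R^0.5·C_H^0.5)/(k₂·C_R^1.5) = (k₁/k₂)·C_R⁻¹·C_H^0.5.
= (1.30×7.460^0.5×3.370^0.5) / (3.48×7.460^1.5) = 6.518/70.91 = 0.0919.
The undesired path is higher order in R, so low C_R (CSTR or dilute feed) favours S.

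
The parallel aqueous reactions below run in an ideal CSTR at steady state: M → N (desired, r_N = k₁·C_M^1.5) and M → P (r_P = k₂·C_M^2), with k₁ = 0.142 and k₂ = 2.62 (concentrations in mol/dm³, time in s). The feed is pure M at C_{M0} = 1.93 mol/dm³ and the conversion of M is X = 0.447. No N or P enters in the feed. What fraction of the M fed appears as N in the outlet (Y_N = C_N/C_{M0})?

0.0223

Exit C_M = C_{M0}(1−X) = 1.93×0.553 = 1.067 mol/dm³.
In a CSTR the entire volume is at exit conditions, so r_N = 0.142×1.067^1.5 = 0.1566 and r_P = 2.62×1.067^2 = 2.984.
Fraction of consumed M going to N: r_N/(r_N+r_P) = 0.04985.
C_N = 0.04985·C_{M0}·X = 0.04985×1.93×0.447 = 0.0430 mol/dm³; Y_N = C_N/C_{M0} = 0.0223.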